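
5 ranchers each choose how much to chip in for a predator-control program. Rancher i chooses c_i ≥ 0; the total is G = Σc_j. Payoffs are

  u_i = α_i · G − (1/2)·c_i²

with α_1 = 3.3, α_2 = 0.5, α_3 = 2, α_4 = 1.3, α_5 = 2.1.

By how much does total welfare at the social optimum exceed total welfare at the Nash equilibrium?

Rancher i's FOC: ∂u_i/∂c_i = α_i − c_i = 0, so c_i* = α_i.
NE contributions = (3.3, 0.5, 2, 1.3, 2.1); G = 9.2.
W^NE = (Σα)·G − ½Σα_i² = 9.2² − ½·21.24 = 74.02.
Planner sets c_i = Σα_j = 9.2 for every i, so G^SO = 5·9.2 = 46.
W^SO = (Σα)·G^SO − ½·5·(Σα)² = (5/2)·9.2² = 211.6.
Deadweight loss = W^SO − W^NE = 137.58.

137.58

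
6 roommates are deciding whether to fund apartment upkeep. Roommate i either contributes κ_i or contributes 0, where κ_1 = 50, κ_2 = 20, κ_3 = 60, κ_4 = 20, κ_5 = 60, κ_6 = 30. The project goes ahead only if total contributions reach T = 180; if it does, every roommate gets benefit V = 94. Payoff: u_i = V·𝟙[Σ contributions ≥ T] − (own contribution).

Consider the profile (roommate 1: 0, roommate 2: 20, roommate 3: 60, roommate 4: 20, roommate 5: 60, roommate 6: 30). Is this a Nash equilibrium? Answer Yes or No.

Yes

Total = 190 ≥ 180: provided.
Roommate 1 (pledges 0, payoff 94): pledging 50 → total 240, payoff 44. No gain.
Roommate 2 (pledges 20, payoff 74): dropping to 0 → total 170, payoff 0. No gain.
Roommate 3 (pledges 60, payoff 34): dropping to 0 → total 130, payoff 0. No gain.
Roommate 4 (pledges 20, payoff 74): dropping to 0 → total 170, payoff 0. No gain.
Roommate 5 (pledges 60, payoff 34): dropping to 0 → total 130, payoff 0. No gain.
Roommate 6 (pledges 30, payoff 64): dropping to 0 → total 160, payoff 0. No gain.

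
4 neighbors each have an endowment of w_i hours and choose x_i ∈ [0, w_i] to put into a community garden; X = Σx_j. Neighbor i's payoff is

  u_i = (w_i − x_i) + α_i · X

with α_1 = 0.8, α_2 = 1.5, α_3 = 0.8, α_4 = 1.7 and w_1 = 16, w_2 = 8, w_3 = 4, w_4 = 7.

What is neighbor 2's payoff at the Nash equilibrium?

22.5

∂u_i/∂x_i = α_i − 1, so neighbor i contributes w_i if α_i > 1, else 0.
α_i > 1 for i ∈ {2, 4}; NE contributions (0, 8, 0, 7), X = 15.
u_2 = (8 − 8) + 1.5·15 = 22.5.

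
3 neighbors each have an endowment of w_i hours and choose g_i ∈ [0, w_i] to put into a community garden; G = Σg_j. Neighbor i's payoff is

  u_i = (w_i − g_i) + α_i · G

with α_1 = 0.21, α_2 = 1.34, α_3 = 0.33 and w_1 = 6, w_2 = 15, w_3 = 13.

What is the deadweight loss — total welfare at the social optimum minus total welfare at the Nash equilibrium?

∂u_i/∂g_i = α_i − 1, so neighbor i contributes w_i if α_i > 1, else 0.
α_i > 1 for i ∈ {2}; NE contributions (0, 15, 0), G = 15.
W^NE = Σw_i − G^NE + (Σα_i)·G^NE = 34 + 0.88·15 = 47.2.
Planner: ∂(Σu_j)/∂g_i = Σα_j − 1 = 0.88 > 0, so everyone contributes w_i; G^SO = 34, W^SO = 34 + 0.88·34 = 63.92.
Deadweight loss = 16.72.

16.72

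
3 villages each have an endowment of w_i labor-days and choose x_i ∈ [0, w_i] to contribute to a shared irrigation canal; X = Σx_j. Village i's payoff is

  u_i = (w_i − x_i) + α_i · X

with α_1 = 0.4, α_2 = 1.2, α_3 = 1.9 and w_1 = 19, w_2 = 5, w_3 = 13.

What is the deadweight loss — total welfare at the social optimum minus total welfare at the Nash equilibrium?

∂u_i/∂x_i = α_i − 1, so village i contributes w_i if α_i > 1, else 0.
α_i > 1 for i ∈ {2, 3}; NE contributions (0, 5, 13), X = 18.
W^NE = Σw_i − X^NE + (Σα_i)·X^NE = 37 + 2.5·18 = 82.
Planner: ∂(Σu_j)/∂x_i = Σα_j − 1 = 2.5 > 0, so everyone contributes w_i; X^SO = 37, W^SO = 37 + 2.5·37 = 129.5.
Deadweight loss = 47.5.

47.5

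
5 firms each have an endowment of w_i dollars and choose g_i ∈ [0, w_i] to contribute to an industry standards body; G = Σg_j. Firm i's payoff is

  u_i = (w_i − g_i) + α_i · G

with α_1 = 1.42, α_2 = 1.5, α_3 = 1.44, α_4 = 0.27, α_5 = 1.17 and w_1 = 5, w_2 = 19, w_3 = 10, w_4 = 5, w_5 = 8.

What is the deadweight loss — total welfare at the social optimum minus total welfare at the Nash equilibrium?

24

∂u_i/∂g_i = α_i − 1, so firm i contributes w_i if α_i > 1, else 0.
α_i > 1 for i ∈ {1, 2, 3, 5}; NE contributions (5, 19, 10, 0, 8), G = 42.
W^NE = Σw_i − G^NE + (Σα_i)·G^NE = 47 + 4.8·42 = 248.6.
Planner: ∂(Σu_j)/∂g_i = Σα_j − 1 = 4.8 > 0, so everyone contributes w_i; G^SO = 47, W^SO = 47 + 4.8·47 = 272.6.
Deadweight loss = 24.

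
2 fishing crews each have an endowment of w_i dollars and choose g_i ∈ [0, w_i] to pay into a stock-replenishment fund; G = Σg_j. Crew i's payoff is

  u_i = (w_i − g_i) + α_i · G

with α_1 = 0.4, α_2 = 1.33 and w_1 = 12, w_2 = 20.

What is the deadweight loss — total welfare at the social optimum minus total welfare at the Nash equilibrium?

8.76

∂u_i/∂g_i = α_i − 1, so crew i contributes w_i if α_i > 1, else 0.
α_i > 1 for i ∈ {2}; NE contributions (0, 20), G = 20.
W^NE = Σw_i − G^NE + (Σα_i)·G^NE = 32 + 0.73·20 = 46.6.
Planner: ∂(Σu_j)/∂g_i = Σα_j − 1 = 0.73 > 0, so everyone contributes w_i; G^SO = 32, W^SO = 32 + 0.73·32 = 55.36.
Deadweight loss = 8.76.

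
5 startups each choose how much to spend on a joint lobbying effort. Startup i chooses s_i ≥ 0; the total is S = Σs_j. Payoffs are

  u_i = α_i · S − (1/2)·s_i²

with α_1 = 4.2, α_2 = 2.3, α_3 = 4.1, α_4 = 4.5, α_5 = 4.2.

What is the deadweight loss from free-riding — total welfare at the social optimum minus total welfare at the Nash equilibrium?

Startup i's FOC: ∂u_i/∂s_i = α_i − s_i = 0, so s_i* = α_i.
NE contributions = (4.2, 2.3, 4.1, 4.5, 4.2); S = 19.3.
W^NE = (Σα)·S − ½Σα_i² = 19.3² − ½·77.63 = 333.675.
Planner sets s_i = Σα_j = 19.3 for every i, so S^SO = 5·19.3 = 96.5.
W^SO = (Σα)·S^SO − ½·5·(Σα)² = (5/2)·19.3² = 931.225.
Deadweight loss = W^SO − W^NE = 597.55.

597.55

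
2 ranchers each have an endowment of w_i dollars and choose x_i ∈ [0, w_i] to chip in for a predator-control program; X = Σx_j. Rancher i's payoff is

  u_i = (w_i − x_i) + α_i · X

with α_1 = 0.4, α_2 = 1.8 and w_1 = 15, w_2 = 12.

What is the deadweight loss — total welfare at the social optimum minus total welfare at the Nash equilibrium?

∂u_i/∂x_i = α_i − 1, so rancher i contributes w_i if α_i > 1, else 0.
α_i > 1 for i ∈ {2}; NE contributions (0, 12), X = 12.
W^NE = Σw_i − X^NE + (Σα_i)·X^NE = 27 + 1.2·12 = 41.4.
Planner: ∂(Σu_j)/∂x_i = Σα_j − 1 = 1.2 > 0, so everyone contributes w_i; X^SO = 27, W^SO = 27 + 1.2·27 = 59.4.
Deadweight loss = 18.

18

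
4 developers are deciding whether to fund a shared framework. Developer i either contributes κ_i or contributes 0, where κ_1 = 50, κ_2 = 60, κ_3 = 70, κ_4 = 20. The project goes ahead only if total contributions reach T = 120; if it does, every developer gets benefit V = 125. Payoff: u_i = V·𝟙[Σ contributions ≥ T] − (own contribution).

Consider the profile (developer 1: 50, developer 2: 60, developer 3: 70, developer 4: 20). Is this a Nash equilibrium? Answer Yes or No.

No

Total = 200 ≥ 120: provided.
Developer 1 (pledges 50, payoff 75): dropping to 0 → total 150, payoff 125. Profitable deviation.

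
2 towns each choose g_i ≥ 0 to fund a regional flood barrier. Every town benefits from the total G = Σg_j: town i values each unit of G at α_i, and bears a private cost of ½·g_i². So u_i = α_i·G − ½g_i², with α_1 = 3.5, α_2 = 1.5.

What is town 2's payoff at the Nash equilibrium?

Town i's FOC: ∂u_i/∂g_i = α_i − g_i = 0, so g_i* = α_i.
NE contributions = (3.5, 1.5); G = 5.
u_2 = α_2·G − ½·(g_2)² = 1.5·5 − ½·1.5² = 6.375.

6.375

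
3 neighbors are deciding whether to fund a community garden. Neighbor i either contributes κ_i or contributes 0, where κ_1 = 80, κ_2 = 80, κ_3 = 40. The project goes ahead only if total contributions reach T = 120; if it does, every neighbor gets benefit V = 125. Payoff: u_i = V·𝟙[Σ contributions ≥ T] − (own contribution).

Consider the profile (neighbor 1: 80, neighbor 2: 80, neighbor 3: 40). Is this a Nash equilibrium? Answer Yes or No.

No

Total = 200 ≥ 120: provided.
Neighbor 1 (pledges 80, payoff 45): dropping to 0 → total 120, payoff 125. Profitable deviation.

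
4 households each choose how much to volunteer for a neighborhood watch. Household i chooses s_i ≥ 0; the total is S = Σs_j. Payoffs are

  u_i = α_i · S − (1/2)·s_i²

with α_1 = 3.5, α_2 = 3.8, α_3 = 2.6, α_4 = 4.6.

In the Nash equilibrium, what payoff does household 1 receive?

44.625

Household i's FOC: ∂u_i/∂s_i = α_i − s_i = 0, so s_i* = α_i.
NE contributions = (3.5, 3.8, 2.6, 4.6); S = 14.5.
u_1 = α_1·S − ½·(s_1)² = 3.5·14.5 − ½·3.5² = 44.625.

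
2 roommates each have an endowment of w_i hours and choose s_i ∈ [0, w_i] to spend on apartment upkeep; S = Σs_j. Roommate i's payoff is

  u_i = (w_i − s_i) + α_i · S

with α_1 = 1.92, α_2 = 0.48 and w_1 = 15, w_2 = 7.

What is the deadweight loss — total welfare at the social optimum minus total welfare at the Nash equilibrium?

∂u_i/∂s_i = α_i − 1, so roommate i contributes w_i if α_i > 1, else 0.
α_i > 1 for i ∈ {1}; NE contributions (15, 0), S = 15.
W^NE = Σw_i − S^NE + (Σα_i)·S^NE = 22 + 1.4·15 = 43.
Planner: ∂(Σu_j)/∂s_i = Σα_j − 1 = 1.4 > 0, so everyone contributes w_i; S^SO = 22, W^SO = 22 + 1.4·22 = 52.8.
Deadweight loss = 9.8.

9.8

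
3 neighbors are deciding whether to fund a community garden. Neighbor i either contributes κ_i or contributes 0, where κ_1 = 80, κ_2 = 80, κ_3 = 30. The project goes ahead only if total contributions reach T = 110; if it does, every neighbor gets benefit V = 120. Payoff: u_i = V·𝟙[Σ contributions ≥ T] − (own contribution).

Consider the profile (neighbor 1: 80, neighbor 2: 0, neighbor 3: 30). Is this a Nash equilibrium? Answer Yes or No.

Yes

Total = 110 ≥ 110: provided.
Neighbor 1 (pledges 80, payoff 40): dropping to 0 → total 30, payoff 0. No gain.
Neighbor 2 (pledges 0, payoff 120): pledging 80 → total 190, payoff 40. No gain.
Neighbor 3 (pledges 30, payoff 90): dropping to 0 → total 80, payoff 0. No gain.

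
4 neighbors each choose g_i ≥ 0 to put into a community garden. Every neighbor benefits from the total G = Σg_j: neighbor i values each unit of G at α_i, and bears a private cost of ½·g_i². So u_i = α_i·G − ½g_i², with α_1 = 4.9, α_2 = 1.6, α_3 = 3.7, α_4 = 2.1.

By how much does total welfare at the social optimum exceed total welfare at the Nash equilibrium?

Neighbor i's FOC: ∂u_i/∂g_i = α_i − g_i = 0, so g_i* = α_i.
NE contributions = (4.9, 1.6, 3.7, 2.1); G = 12.3.
W^NE = (Σα)·G − ½Σα_i² = 12.3² − ½·44.67 = 128.955.
Planner sets g_i = Σα_j = 12.3 for every i, so G^SO = 4·12.3 = 49.2.
W^SO = (Σα)·G^SO − ½·4·(Σα)² = (4/2)·12.3² = 302.58.
Deadweight loss = W^SO − W^NE = 173.625.

173.625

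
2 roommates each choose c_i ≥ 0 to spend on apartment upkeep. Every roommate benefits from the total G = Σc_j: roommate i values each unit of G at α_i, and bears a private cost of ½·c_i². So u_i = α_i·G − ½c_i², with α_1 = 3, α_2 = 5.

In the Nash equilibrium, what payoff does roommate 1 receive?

Roommate i's FOC: ∂u_i/∂c_i = α_i − c_i = 0, so c_i* = α_i.
NE contributions = (3, 5); G = 8.
u_1 = α_1·G − ½·(c_1)² = 3·8 − ½·3² = 19.5.

19.5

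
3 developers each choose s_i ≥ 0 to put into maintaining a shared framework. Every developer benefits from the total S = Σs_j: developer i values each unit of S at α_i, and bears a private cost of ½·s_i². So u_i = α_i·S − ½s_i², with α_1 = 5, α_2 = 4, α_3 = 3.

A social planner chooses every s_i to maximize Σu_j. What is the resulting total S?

36

Planner FOC: ∂(Σu_j)/∂s_i = (Σα_j) − s_i = 0, so s_i^SO = Σα_j = 12 for every i; S^SO = 36.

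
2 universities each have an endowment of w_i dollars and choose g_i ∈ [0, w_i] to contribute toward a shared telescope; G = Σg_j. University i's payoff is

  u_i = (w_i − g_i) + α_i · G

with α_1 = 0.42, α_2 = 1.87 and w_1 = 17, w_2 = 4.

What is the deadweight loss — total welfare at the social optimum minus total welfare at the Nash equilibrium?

∂u_i/∂g_i = α_i − 1, so university i contributes w_i if α_i > 1, else 0.
α_i > 1 for i ∈ {2}; NE contributions (0, 4), G = 4.
W^NE = Σw_i − G^NE + (Σα_i)·G^NE = 21 + 1.29·4 = 26.16.
Planner: ∂(Σu_j)/∂g_i = Σα_j − 1 = 1.29 > 0, so everyone contributes w_i; G^SO = 21, W^SO = 21 + 1.29·21 = 48.09.
Deadweight loss = 21.93.

21.93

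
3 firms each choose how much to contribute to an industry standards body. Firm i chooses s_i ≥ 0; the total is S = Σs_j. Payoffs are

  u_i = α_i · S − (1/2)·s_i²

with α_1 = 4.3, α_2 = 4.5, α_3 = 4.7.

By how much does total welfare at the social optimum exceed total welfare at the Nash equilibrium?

Firm i's FOC: ∂u_i/∂s_i = α_i − s_i = 0, so s_i* = α_i.
NE contributions = (4.3, 4.5, 4.7); S = 13.5.
W^NE = (Σα)·S − ½Σα_i² = 13.5² − ½·60.83 = 151.835.
Planner sets s_i = Σα_j = 13.5 for every i, so S^SO = 3·13.5 = 40.5.
W^SO = (Σα)·S^SO − ½·3·(Σα)² = (3/2)·13.5² = 273.375.
Deadweight loss = W^SO − W^NE = 121.54.

121.54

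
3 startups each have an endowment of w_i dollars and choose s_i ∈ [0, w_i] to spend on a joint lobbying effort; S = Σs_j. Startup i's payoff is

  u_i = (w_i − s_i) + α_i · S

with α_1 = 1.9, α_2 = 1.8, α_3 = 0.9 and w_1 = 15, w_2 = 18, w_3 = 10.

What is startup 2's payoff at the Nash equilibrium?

∂u_i/∂s_i = α_i − 1, so startup i contributes w_i if α_i > 1, else 0.
α_i > 1 for i ∈ {1, 2}; NE contributions (15, 18, 0), S = 33.
u_2 = (18 − 18) + 1.8·33 = 59.4.

59.4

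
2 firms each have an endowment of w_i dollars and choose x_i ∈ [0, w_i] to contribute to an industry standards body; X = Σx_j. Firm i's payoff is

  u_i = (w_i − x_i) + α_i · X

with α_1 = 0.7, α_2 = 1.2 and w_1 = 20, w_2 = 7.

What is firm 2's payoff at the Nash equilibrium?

∂u_i/∂x_i = α_i − 1, so firm i contributes w_i if α_i > 1, else 0.
α_i > 1 for i ∈ {2}; NE contributions (0, 7), X = 7.
u_2 = (7 − 7) + 1.2·7 = 8.4.

8.4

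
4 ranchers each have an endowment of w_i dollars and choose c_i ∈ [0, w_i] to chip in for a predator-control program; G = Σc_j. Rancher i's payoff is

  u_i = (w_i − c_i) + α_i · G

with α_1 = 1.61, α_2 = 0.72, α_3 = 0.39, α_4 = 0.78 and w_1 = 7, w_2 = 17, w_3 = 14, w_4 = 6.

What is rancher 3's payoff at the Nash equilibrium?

16.73

∂u_i/∂c_i = α_i − 1, so rancher i contributes w_i if α_i > 1, else 0.
α_i > 1 for i ∈ {1}; NE contributions (7, 0, 0, 0), G = 7.
u_3 = (14 − 0) + 0.39·7 = 16.73.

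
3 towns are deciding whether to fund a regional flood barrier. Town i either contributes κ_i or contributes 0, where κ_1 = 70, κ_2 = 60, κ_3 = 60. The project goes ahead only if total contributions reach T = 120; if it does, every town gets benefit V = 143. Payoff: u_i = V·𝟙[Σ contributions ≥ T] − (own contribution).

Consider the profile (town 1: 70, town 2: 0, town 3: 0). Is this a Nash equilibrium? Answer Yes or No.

Total = 70 < 120: not provided.
Town 1 (pledges 70, payoff -70): dropping to 0 → total 0, payoff 0. Profitable deviation.

No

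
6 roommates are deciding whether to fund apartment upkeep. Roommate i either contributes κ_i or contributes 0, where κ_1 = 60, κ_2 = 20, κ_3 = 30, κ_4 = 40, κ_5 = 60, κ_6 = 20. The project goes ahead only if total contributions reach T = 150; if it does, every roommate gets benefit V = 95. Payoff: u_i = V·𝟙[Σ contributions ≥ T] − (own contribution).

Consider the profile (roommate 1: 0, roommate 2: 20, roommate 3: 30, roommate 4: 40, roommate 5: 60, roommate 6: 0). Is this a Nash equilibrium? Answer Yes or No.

Total = 150 ≥ 150: provided.
Roommate 1 (pledges 0, payoff 95): pledging 60 → total 210, payoff 35. No gain.
Roommate 2 (pledges 20, payoff 75): dropping to 0 → total 130, payoff 0. No gain.
Roommate 3 (pledges 30, payoff 65): dropping to 0 → total 120, payoff 0. No gain.
Roommate 4 (pledges 40, payoff 55): dropping to 0 → total 110, payoff 0. No gain.
Roommate 5 (pledges 60, payoff 35): dropping to 0 → total 90, payoff 0. No gain.
Roommate 6 (pledges 0, payoff 95): pledging 20 → total 170, payoff 75. No gain.

Yes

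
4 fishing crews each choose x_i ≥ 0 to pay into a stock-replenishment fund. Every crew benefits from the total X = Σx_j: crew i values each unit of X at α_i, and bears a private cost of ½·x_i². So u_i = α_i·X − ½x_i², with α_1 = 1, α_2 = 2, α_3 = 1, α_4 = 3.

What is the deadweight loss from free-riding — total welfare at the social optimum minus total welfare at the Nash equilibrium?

56.5

Crew i's FOC: ∂u_i/∂x_i = α_i − x_i = 0, so x_i* = α_i.
NE contributions = (1, 2, 1, 3); X = 7.
W^NE = (Σα)·X − ½Σα_i² = 7² − ½·15 = 41.5.
Planner sets x_i = Σα_j = 7 for every i, so X^SO = 4·7 = 28.
W^SO = (Σα)·X^SO − ½·4·(Σα)² = (4/2)·7² = 98.
Deadweight loss = W^SO − W^NE = 56.5.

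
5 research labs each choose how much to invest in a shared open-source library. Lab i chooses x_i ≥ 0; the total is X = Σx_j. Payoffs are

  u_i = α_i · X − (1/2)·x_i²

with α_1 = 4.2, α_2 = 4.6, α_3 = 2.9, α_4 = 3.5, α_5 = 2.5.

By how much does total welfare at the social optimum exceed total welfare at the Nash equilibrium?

502.79

Lab i's FOC: ∂u_i/∂x_i = α_i − x_i = 0, so x_i* = α_i.
NE contributions = (4.2, 4.6, 2.9, 3.5, 2.5); X = 17.7.
W^NE = (Σα)·X − ½Σα_i² = 17.7² − ½·65.71 = 280.435.
Planner sets x_i = Σα_j = 17.7 for every i, so X^SO = 5·17.7 = 88.5.
W^SO = (Σα)·X^SO − ½·5·(Σα)² = (5/2)·17.7² = 783.225.
Deadweight loss = W^SO − W^NE = 502.79.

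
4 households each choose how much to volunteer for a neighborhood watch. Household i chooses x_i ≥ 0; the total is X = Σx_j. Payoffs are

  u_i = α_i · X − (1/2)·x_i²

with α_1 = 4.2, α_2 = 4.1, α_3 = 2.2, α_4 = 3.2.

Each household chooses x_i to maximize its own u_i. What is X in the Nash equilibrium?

Household i's FOC: ∂u_i/∂x_i = α_i − x_i = 0, so x_i* = α_i.
NE contributions = (4.2, 4.1, 2.2, 3.2); X = 13.7.

13.7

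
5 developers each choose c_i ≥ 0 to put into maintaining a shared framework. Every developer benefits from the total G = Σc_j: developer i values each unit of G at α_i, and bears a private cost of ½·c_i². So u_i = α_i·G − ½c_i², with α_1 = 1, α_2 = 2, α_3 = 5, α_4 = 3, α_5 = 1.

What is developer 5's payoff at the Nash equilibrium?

11.5

Developer i's FOC: ∂u_i/∂c_i = α_i − c_i = 0, so c_i* = α_i.
NE contributions = (1, 2, 5, 3, 1); G = 12.
u_5 = α_5·G − ½·(c_5)² = 1·12 − ½·1² = 11.5.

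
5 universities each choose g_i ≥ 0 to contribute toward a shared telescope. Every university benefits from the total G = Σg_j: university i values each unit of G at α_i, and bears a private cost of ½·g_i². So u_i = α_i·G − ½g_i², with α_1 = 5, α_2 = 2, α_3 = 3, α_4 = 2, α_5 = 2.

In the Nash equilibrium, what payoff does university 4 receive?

26

University i's FOC: ∂u_i/∂g_i = α_i − g_i = 0, so g_i* = α_i.
NE contributions = (5, 2, 3, 2, 2); G = 14.
u_4 = α_4·G − ½·(g_4)² = 2·14 − ½·2² = 26.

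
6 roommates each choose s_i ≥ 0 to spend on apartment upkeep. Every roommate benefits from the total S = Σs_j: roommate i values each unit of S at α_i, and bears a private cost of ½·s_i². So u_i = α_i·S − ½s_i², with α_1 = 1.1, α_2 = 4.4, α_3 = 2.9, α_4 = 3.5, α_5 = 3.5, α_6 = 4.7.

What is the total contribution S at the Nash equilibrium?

20.1

Roommate i's FOC: ∂u_i/∂s_i = α_i − s_i = 0, so s_i* = α_i.
NE contributions = (1.1, 4.4, 2.9, 3.5, 3.5, 4.7); S = 20.1.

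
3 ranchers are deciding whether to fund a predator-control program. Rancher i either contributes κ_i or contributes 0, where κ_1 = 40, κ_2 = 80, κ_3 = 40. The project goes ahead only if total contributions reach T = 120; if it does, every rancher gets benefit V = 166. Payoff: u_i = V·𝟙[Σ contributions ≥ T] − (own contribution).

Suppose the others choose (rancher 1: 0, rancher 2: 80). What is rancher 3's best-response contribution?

40

Others' total = 80. Contributing 40 brings total to 120 ≥ 120: gain V − κ_3 = 126.
Best response: 40.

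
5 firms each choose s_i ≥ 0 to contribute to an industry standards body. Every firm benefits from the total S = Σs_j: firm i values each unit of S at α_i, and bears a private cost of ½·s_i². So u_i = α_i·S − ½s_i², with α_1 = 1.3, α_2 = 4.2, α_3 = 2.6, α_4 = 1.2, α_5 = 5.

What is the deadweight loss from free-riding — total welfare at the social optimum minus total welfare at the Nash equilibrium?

333

Firm i's FOC: ∂u_i/∂s_i = α_i − s_i = 0, so s_i* = α_i.
NE contributions = (1.3, 4.2, 2.6, 1.2, 5); S = 14.3.
W^NE = (Σα)·S − ½Σα_i² = 14.3² − ½·52.53 = 178.225.
Planner sets s_i = Σα_j = 14.3 for every i, so S^SO = 5·14.3 = 71.5.
W^SO = (Σα)·S^SO − ½·5·(Σα)² = (5/2)·14.3² = 511.225.
Deadweight loss = W^SO − W^NE = 333.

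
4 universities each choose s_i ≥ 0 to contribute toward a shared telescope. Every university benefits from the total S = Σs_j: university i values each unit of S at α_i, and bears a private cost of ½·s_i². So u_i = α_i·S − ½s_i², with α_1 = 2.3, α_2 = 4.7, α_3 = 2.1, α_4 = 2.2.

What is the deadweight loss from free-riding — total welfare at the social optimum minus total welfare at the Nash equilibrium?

146.005

University i's FOC: ∂u_i/∂s_i = α_i − s_i = 0, so s_i* = α_i.
NE contributions = (2.3, 4.7, 2.1, 2.2); S = 11.3.
W^NE = (Σα)·S − ½Σα_i² = 11.3² − ½·36.63 = 109.375.
Planner sets s_i = Σα_j = 11.3 for every i, so S^SO = 4·11.3 = 45.2.
W^SO = (Σα)·S^SO − ½·4·(Σα)² = (4/2)·11.3² = 255.38.
Deadweight loss = W^SO − W^NE = 146.005.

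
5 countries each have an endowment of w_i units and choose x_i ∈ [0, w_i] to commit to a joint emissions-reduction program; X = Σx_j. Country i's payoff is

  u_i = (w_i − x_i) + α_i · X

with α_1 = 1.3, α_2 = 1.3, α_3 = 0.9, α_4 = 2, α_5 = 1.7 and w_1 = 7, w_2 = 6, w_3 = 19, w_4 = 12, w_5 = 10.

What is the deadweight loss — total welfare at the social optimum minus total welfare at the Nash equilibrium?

117.8

∂u_i/∂x_i = α_i − 1, so country i contributes w_i if α_i > 1, else 0.
α_i > 1 for i ∈ {1, 2, 4, 5}; NE contributions (7, 6, 0, 12, 10), X = 35.
W^NE = Σw_i − X^NE + (Σα_i)·X^NE = 54 + 6.2·35 = 271.
Planner: ∂(Σu_j)/∂x_i = Σα_j − 1 = 6.2 > 0, so everyone contributes w_i; X^SO = 54, W^SO = 54 + 6.2·54 = 388.8.
Deadweight loss = 117.8.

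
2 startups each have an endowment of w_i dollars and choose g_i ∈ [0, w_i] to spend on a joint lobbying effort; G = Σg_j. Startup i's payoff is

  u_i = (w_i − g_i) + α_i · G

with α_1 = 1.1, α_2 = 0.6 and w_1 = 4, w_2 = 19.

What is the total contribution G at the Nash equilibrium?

∂u_i/∂g_i = α_i − 1, so startup i contributes w_i if α_i > 1, else 0.
α_i > 1 for i ∈ {1}; NE contributions (4, 0), G = 4.

4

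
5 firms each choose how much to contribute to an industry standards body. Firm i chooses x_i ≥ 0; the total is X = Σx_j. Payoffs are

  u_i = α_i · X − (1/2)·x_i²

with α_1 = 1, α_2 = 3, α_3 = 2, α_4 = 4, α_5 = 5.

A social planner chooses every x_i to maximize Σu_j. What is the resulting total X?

75

Planner FOC: ∂(Σu_j)/∂x_i = (Σα_j) − x_i = 0, so x_i^SO = Σα_j = 15 for every i; X^SO = 75.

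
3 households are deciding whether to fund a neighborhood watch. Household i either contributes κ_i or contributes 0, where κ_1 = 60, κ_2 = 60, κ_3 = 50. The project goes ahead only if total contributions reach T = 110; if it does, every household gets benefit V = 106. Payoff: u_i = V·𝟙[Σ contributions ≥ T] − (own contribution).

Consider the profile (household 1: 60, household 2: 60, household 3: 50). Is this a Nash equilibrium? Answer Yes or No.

Total = 170 ≥ 110: provided.
Household 1 (pledges 60, payoff 46): dropping to 0 → total 110, payoff 106. Profitable deviation.

No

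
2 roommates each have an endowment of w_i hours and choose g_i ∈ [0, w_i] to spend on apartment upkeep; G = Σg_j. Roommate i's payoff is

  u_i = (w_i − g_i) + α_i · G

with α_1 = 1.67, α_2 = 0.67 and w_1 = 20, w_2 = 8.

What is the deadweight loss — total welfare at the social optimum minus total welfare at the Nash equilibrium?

10.72

∂u_i/∂g_i = α_i − 1, so roommate i contributes w_i if α_i > 1, else 0.
α_i > 1 for i ∈ {1}; NE contributions (20, 0), G = 20.
W^NE = Σw_i − G^NE + (Σα_i)·G^NE = 28 + 1.34·20 = 54.8.
Planner: ∂(Σu_j)/∂g_i = Σα_j − 1 = 1.34 > 0, so everyone contributes w_i; G^SO = 28, W^SO = 28 + 1.34·28 = 65.52.
Deadweight loss = 10.72.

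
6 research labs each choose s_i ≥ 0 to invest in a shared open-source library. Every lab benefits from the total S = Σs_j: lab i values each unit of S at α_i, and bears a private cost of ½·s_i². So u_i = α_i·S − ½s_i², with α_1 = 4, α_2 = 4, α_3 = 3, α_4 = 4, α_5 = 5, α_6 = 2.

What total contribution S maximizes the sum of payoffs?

Planner FOC: ∂(Σu_j)/∂s_i = (Σα_j) − s_i = 0, so s_i^SO = Σα_j = 22 for every i; S^SO = 132.

132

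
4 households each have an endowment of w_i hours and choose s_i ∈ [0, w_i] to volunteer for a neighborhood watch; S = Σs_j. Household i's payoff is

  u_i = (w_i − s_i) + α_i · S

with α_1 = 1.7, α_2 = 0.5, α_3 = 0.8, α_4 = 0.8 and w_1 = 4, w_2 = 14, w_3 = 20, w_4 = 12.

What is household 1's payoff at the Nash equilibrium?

∂u_i/∂s_i = α_i − 1, so household i contributes w_i if α_i > 1, else 0.
α_i > 1 for i ∈ {1}; NE contributions (4, 0, 0, 0), S = 4.
u_1 = (4 − 4) + 1.7·4 = 6.8.

6.8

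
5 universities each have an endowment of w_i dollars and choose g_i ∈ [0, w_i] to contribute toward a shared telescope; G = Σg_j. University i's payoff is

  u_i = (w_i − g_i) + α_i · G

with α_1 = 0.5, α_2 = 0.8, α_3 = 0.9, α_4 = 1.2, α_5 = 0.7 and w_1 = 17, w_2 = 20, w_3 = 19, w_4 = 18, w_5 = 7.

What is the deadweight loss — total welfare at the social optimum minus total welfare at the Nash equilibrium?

195.3

∂u_i/∂g_i = α_i − 1, so university i contributes w_i if α_i > 1, else 0.
α_i > 1 for i ∈ {4}; NE contributions (0, 0, 0, 18, 0), G = 18.
W^NE = Σw_i − G^NE + (Σα_i)·G^NE = 81 + 3.1·18 = 136.8.
Planner: ∂(Σu_j)/∂g_i = Σα_j − 1 = 3.1 > 0, so everyone contributes w_i; G^SO = 81, W^SO = 81 + 3.1·81 = 332.1.
Deadweight loss = 195.3.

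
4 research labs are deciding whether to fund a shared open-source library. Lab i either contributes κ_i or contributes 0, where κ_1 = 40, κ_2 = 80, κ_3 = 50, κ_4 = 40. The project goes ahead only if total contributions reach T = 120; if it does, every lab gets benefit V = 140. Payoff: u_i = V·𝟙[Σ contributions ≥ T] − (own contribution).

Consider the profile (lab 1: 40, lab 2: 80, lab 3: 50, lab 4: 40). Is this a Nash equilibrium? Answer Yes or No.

No

Total = 210 ≥ 120: provided.
Lab 1 (pledges 40, payoff 100): dropping to 0 → total 170, payoff 140. Profitable deviation.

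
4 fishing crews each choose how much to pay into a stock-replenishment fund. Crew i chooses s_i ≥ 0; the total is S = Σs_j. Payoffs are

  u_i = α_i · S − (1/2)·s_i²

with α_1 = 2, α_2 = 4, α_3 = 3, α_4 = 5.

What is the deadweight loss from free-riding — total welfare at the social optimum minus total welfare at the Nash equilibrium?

223

Crew i's FOC: ∂u_i/∂s_i = α_i − s_i = 0, so s_i* = α_i.
NE contributions = (2, 4, 3, 5); S = 14.
W^NE = (Σα)·S − ½Σα_i² = 14² − ½·54 = 169.
Planner sets s_i = Σα_j = 14 for every i, so S^SO = 4·14 = 56.
W^SO = (Σα)·S^SO − ½·4·(Σα)² = (4/2)·14² = 392.
Deadweight loss = W^SO − W^NE = 223.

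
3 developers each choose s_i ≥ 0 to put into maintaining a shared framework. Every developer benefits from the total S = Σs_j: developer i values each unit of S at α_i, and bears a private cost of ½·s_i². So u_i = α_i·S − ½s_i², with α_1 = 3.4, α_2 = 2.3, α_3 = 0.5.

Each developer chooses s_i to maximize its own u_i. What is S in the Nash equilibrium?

6.2

Developer i's FOC: ∂u_i/∂s_i = α_i − s_i = 0, so s_i* = α_i.
NE contributions = (3.4, 2.3, 0.5); S = 6.2.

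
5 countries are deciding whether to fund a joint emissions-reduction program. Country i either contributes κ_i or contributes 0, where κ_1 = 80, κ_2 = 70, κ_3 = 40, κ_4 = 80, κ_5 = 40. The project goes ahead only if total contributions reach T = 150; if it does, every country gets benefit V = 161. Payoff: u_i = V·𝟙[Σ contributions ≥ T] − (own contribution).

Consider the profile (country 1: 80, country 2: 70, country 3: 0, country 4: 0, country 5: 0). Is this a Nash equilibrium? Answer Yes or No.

Total = 150 ≥ 150: provided.
Country 1 (pledges 80, payoff 81): dropping to 0 → total 70, payoff 0. No gain.
Country 2 (pledges 70, payoff 91): dropping to 0 → total 80, payoff 0. No gain.
Country 3 (pledges 0, payoff 161): pledging 40 → total 190, payoff 121. No gain.
Country 4 (pledges 0, payoff 161): pledging 80 → total 230, payoff 81. No gain.
Country 5 (pledges 0, payoff 161): pledging 40 → total 190, payoff 121. No gain.

Yes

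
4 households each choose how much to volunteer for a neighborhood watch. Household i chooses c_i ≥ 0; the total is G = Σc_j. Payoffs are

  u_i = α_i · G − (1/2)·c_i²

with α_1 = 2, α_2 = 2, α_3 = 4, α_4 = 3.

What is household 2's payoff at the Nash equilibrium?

Household i's FOC: ∂u_i/∂c_i = α_i − c_i = 0, so c_i* = α_i.
NE contributions = (2, 2, 4, 3); G = 11.
u_2 = α_2·G − ½·(c_2)² = 2·11 − ½·2² = 20.

20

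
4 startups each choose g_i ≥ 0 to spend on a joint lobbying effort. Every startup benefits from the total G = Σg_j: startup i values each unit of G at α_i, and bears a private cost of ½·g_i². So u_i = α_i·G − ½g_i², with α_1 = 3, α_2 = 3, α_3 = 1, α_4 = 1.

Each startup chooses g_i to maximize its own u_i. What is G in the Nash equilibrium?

8

Startup i's FOC: ∂u_i/∂g_i = α_i − g_i = 0, so g_i* = α_i.
NE contributions = (3, 3, 1, 1); G = 8.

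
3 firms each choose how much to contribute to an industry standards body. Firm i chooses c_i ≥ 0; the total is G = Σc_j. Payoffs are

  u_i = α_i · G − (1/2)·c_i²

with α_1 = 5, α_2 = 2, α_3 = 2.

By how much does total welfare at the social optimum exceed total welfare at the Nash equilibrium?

Firm i's FOC: ∂u_i/∂c_i = α_i − c_i = 0, so c_i* = α_i.
NE contributions = (5, 2, 2); G = 9.
W^NE = (Σα)·G − ½Σα_i² = 9² − ½·33 = 64.5.
Planner sets c_i = Σα_j = 9 for every i, so G^SO = 3·9 = 27.
W^SO = (Σα)·G^SO − ½·3·(Σα)² = (3/2)·9² = 121.5.
Deadweight loss = W^SO − W^NE = 57.

57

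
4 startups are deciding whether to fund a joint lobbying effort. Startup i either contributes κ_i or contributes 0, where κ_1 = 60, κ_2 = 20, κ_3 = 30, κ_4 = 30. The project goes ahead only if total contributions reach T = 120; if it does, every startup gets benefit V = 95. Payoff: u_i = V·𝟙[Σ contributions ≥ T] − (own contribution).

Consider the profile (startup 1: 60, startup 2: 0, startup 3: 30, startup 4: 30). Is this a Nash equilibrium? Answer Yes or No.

Yes

Total = 120 ≥ 120: provided.
Startup 1 (pledges 60, payoff 35): dropping to 0 → total 60, payoff 0. No gain.
Startup 2 (pledges 0, payoff 95): pledging 20 → total 140, payoff 75. No gain.
Startup 3 (pledges 30, payoff 65): dropping to 0 → total 90, payoff 0. No gain.
Startup 4 (pledges 30, payoff 65): dropping to 0 → total 90, payoff 0. No gain.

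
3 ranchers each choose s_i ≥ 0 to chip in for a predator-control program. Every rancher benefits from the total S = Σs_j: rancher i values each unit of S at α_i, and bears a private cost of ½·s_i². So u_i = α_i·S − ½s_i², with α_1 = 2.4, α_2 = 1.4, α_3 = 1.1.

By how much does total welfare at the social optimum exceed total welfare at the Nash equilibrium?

16.47

Rancher i's FOC: ∂u_i/∂s_i = α_i − s_i = 0, so s_i* = α_i.
NE contributions = (2.4, 1.4, 1.1); S = 4.9.
W^NE = (Σα)·S − ½Σα_i² = 4.9² − ½·8.93 = 19.545.
Planner sets s_i = Σα_j = 4.9 for every i, so S^SO = 3·4.9 = 14.7.
W^SO = (Σα)·S^SO − ½·3·(Σα)² = (3/2)·4.9² = 36.015.
Deadweight loss = W^SO − W^NE = 16.47.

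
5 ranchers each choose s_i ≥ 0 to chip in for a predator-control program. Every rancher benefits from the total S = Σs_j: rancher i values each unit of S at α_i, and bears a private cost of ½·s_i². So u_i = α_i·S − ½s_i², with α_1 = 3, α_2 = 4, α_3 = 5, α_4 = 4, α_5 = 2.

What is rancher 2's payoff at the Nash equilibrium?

Rancher i's FOC: ∂u_i/∂s_i = α_i − s_i = 0, so s_i* = α_i.
NE contributions = (3, 4, 5, 4, 2); S = 18.
u_2 = α_2·S − ½·(s_2)² = 4·18 − ½·4² = 64.

64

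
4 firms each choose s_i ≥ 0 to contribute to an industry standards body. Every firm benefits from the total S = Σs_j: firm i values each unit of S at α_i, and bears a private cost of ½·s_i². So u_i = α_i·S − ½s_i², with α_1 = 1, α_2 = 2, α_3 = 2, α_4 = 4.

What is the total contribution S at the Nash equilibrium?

Firm i's FOC: ∂u_i/∂s_i = α_i − s_i = 0, so s_i* = α_i.
NE contributions = (1, 2, 2, 4); S = 9.

9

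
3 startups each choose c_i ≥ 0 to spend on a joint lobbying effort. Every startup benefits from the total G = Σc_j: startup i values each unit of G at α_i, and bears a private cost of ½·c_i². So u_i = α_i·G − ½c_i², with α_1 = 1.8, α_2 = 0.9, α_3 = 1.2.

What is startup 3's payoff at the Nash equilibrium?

3.96

Startup i's FOC: ∂u_i/∂c_i = α_i − c_i = 0, so c_i* = α_i.
NE contributions = (1.8, 0.9, 1.2); G = 3.9.
u_3 = α_3·G − ½·(c_3)² = 1.2·3.9 − ½·1.2² = 3.96.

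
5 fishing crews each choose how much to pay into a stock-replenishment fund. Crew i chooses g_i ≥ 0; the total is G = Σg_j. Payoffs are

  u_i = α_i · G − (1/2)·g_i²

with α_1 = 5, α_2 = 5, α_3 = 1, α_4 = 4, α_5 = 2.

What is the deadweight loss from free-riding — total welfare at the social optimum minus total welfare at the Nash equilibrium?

469

Crew i's FOC: ∂u_i/∂g_i = α_i − g_i = 0, so g_i* = α_i.
NE contributions = (5, 5, 1, 4, 2); G = 17.
W^NE = (Σα)·G − ½Σα_i² = 17² − ½·71 = 253.5.
Planner sets g_i = Σα_j = 17 for every i, so G^SO = 5·17 = 85.
W^SO = (Σα)·G^SO − ½·5·(Σα)² = (5/2)·17² = 722.5.
Deadweight loss = W^SO − W^NE = 469.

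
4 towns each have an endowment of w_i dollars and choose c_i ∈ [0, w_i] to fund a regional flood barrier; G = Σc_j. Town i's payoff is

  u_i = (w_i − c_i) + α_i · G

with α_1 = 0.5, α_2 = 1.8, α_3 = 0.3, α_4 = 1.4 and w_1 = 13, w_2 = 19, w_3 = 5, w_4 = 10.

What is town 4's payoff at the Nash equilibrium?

∂u_i/∂c_i = α_i − 1, so town i contributes w_i if α_i > 1, else 0.
α_i > 1 for i ∈ {2, 4}; NE contributions (0, 19, 0, 10), G = 29.
u_4 = (10 − 10) + 1.4·29 = 40.6.

40.6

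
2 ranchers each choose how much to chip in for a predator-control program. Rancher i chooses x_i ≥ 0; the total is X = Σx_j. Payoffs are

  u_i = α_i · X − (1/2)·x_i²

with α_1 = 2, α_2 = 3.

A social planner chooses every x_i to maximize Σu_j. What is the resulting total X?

10

Planner FOC: ∂(Σu_j)/∂x_i = (Σα_j) − x_i = 0, so x_i^SO = Σα_j = 5 for every i; X^SO = 10.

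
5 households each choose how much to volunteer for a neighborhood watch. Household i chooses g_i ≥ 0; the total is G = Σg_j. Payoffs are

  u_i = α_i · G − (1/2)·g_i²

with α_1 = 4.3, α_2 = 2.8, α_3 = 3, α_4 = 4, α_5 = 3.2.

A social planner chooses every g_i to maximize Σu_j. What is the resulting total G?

Planner FOC: ∂(Σu_j)/∂g_i = (Σα_j) − g_i = 0, so g_i^SO = Σα_j = 17.3 for every i; G^SO = 86.5.

86.5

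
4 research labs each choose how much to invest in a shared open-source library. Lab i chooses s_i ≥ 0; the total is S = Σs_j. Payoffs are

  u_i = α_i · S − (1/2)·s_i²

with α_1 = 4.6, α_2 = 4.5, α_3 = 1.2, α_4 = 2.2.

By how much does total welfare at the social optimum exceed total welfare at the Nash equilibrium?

Lab i's FOC: ∂u_i/∂s_i = α_i − s_i = 0, so s_i* = α_i.
NE contributions = (4.6, 4.5, 1.2, 2.2); S = 12.5.
W^NE = (Σα)·S − ½Σα_i² = 12.5² − ½·47.69 = 132.405.
Planner sets s_i = Σα_j = 12.5 for every i, so S^SO = 4·12.5 = 50.
W^SO = (Σα)·S^SO − ½·4·(Σα)² = (4/2)·12.5² = 312.5.
Deadweight loss = W^SO − W^NE = 180.095.

180.095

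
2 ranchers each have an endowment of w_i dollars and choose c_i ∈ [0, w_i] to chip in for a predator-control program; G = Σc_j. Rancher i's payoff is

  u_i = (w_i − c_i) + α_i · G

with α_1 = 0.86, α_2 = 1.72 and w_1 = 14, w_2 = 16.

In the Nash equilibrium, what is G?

16

∂u_i/∂c_i = α_i − 1, so rancher i contributes w_i if α_i > 1, else 0.
α_i > 1 for i ∈ {2}; NE contributions (0, 16), G = 16.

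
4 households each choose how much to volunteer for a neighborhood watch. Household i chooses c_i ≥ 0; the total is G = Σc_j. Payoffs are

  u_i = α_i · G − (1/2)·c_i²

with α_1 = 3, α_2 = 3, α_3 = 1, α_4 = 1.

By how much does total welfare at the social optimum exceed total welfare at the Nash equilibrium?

Household i's FOC: ∂u_i/∂c_i = α_i − c_i = 0, so c_i* = α_i.
NE contributions = (3, 3, 1, 1); G = 8.
W^NE = (Σα)·G − ½Σα_i² = 8² − ½·20 = 54.
Planner sets c_i = Σα_j = 8 for every i, so G^SO = 4·8 = 32.
W^SO = (Σα)·G^SO − ½·4·(Σα)² = (4/2)·8² = 128.
Deadweight loss = W^SO − W^NE = 74.

74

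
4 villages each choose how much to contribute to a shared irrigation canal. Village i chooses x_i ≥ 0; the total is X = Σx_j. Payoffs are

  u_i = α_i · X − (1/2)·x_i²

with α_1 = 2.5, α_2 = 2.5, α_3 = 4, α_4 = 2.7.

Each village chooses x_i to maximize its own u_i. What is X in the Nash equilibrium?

Village i's FOC: ∂u_i/∂x_i = α_i − x_i = 0, so x_i* = α_i.
NE contributions = (2.5, 2.5, 4, 2.7); X = 11.7.

11.7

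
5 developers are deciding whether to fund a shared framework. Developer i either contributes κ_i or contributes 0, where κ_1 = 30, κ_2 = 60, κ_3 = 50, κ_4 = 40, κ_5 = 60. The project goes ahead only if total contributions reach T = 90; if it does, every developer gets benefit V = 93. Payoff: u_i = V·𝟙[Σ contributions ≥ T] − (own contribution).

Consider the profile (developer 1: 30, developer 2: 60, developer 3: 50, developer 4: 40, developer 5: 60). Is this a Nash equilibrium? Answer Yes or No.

No

Total = 240 ≥ 90: provided.
Developer 1 (pledges 30, payoff 63): dropping to 0 → total 210, payoff 93. Profitable deviation.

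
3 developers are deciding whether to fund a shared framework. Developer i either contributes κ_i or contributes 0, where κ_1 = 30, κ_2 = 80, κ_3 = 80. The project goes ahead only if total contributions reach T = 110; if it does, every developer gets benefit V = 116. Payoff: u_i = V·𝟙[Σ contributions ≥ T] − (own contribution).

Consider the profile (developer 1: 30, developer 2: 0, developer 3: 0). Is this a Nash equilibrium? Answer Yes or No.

Total = 30 < 110: not provided.
Developer 1 (pledges 30, payoff -30): dropping to 0 → total 0, payoff 0. Profitable deviation.

No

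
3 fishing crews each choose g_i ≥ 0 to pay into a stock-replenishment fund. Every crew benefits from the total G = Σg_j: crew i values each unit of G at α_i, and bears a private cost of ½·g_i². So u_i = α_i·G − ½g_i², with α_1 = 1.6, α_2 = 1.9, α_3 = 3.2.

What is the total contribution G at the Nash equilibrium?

6.7

Crew i's FOC: ∂u_i/∂g_i = α_i − g_i = 0, so g_i* = α_i.
NE contributions = (1.6, 1.9, 3.2); G = 6.7.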